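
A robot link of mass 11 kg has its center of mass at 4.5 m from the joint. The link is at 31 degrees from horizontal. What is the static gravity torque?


tau = m*g*L*cos(angle)
= 11 * 9.81 * 4.5 * cos(31 deg)
= 11 * 9.81 * 4.5 * 0.8572
= 416.2362 Nm


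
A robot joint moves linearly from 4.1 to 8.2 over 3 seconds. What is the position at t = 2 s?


s = t/T = 2/3 = 0.6667
p(t) = p0 + (pf-p0)*s
= 4.1 + (8.2 - 4.1) * 0.6667
= 6.8333


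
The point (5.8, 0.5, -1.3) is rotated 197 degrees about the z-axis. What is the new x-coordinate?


Rotation about z-axis: x' = x*cos(theta) - y*sin(theta)
= 5.8 * -0.9563 - 0.5 * -0.2924
= -5.4004


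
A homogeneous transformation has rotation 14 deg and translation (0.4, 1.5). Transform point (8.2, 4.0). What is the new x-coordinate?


x' = cos(theta)*px - sin(theta)*py + tx
= 0.9703*8.2 - 0.2419*4.0 + 0.4
= 7.3887


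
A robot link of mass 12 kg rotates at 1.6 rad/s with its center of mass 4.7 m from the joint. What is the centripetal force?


F = m * omega^2 * r
= 12 * 1.6^2 * 4.7
= 12 * 2.56 * 4.7
= 144.384 N


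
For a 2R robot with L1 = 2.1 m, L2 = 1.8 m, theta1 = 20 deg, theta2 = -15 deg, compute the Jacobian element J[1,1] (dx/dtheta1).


J[1,1] = -L1*sin(t1) - L2*sin(t1+t2)
= -2.1*sin(20) - 1.8*sin(5)
= -0.8751


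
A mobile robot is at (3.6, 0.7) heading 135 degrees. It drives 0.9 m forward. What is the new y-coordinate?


y_new = y0 + d*sin(theta)
= 0.7 + 0.9*sin(135)
= 0.7 + 0.6364
= 1.3364


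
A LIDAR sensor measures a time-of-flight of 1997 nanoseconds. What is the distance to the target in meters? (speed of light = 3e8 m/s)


tof = 1997 ns = 1.997e-06 s
dist = c * tof / 2
= 3e8 * 1.997e-06 / 2
= 299.55 m


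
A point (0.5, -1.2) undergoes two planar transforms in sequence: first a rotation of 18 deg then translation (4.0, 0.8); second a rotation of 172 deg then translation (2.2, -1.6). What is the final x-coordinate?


After transform 1:
x1 = cos(18)*0.5 - sin(18)*-1.2 + 4.0 = 4.8463
y1 = sin(18)*0.5 + cos(18)*-1.2 + 0.8 = -0.1868
After transform 2:
x2 = cos(172)*4.8463 - sin(172)*-0.1868 + 2.2
= -2.5732


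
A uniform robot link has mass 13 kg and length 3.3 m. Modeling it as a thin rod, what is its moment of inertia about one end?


I = (1/3) * m * L^2
= (1/3) * 13 * 3.3^2
= 0.333333 * 13 * 10.89
= 47.19 kg*m^2


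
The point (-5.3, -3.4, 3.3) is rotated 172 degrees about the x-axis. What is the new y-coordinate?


Rotation about x-axis: y' = y*cos(theta) - z*sin(theta)
= -3.4 * -0.9903 - 3.3 * 0.1392
= 2.9076


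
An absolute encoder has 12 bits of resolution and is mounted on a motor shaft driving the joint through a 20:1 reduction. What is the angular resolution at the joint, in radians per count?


counts = 2^12 = 4096
effective counts at joint = 4096 * 20 = 81920
resolution = 2*pi / 81920
= 7.6699e-05 rad/count


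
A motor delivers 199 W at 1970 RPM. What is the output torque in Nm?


omega = 1970 * 2*pi/60 = 206.2979 rad/s
tau = P / omega = 199 / 206.2979
= 0.9646 Nm


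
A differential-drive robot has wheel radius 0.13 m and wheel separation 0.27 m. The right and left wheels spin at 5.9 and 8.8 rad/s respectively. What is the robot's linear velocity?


vR = r*wR = 0.13*5.9 = 0.767 m/s
vL = r*wL = 0.13*8.8 = 1.144 m/s
v = (vR+vL)/2 = 0.9555 m/s
omega = (vR-vL)/L = -1.3963 rad/s
linear velocity = 0.9555 m/s


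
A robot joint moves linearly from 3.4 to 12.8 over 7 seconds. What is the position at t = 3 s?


s = t/T = 3/7 = 0.4286
p(t) = p0 + (pf-p0)*s
= 3.4 + (12.8 - 3.4) * 0.4286
= 7.4286


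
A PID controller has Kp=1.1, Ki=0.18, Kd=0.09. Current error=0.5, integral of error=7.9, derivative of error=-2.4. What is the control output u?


u = Kp*e + Ki*int(e) + Kd*de/dt
= 1.1*0.5 + 0.18*7.9 + 0.09*(-2.4)
= 0.55 + 1.422 + -0.216
= 1.756


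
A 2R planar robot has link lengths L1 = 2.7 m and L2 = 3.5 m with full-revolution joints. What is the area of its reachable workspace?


r_max = L1 + L2 = 6.2 m
r_min = |L1 - L2| = 0.8 m
Area = pi*(r_max^2 - r_min^2)
= pi*(38.44 - 0.64)
= pi * 37.8
= 118.7522 m^2


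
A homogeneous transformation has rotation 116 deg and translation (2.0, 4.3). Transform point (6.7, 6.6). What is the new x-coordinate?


x' = cos(theta)*px - sin(theta)*py + tx
= -0.4384*6.7 - 0.8988*6.6 + 2.0
= -6.8691


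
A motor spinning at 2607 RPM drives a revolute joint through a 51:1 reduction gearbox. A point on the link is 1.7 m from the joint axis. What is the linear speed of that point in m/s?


omega_motor = 2607 * 2*pi/60 = 273.0044 rad/s
omega_joint = omega_motor / 51 = 5.353 rad/s
v = omega_joint * r = 5.353 * 1.7
= 9.1001 m/s


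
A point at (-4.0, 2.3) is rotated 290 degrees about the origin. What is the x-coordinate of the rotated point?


x' = x*cos(theta) - y*sin(theta)
cos(290 deg) = 0.342, sin(290 deg) = -0.9397
x' = -4.0 * 0.342 - 2.3 * -0.9397
= -1.3681 - -2.1613
= 0.7932


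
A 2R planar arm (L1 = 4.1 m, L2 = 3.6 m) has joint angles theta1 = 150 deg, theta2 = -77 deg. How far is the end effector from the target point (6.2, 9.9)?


End effector via forward kinematics:
x = L1*cos(t1) + L2*cos(t1+t2) = -2.4982
y = L1*sin(t1) + L2*sin(t1+t2) = 5.4927
Distance to target:
d = sqrt((6.2 - -2.4982)^2 + (9.9 - 5.4927)^2)
= sqrt(75.6581 + 19.4243)
= 9.751 m


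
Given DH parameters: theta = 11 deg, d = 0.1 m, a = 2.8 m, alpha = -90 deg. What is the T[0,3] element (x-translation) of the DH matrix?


T[0,3] = a * cos(theta)
= 2.8 * cos(11 deg)
= 2.8 * 0.9816
= 2.7486


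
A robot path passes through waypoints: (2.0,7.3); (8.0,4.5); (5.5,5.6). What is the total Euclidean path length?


Segment lengths:
  seg1 = sqrt((6.0)^2 + (-2.8)^2) = 6.6212
  seg2 = sqrt((-2.5)^2 + (1.1)^2) = 2.7313
Total = 9.3525


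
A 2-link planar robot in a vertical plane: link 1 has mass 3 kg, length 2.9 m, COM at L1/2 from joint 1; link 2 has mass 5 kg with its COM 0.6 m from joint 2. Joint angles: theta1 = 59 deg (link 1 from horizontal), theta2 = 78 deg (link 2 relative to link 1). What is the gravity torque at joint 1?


Horizontal distance from joint 1 to link-1 COM:
  x_c1 = (L1/2)*cos(t1) = 1.45 * 0.515 = 0.7468 m
Horizontal distance from joint 1 to link-2 COM:
  x_c2 = L1*cos(t1) + Lc2*cos(t1+t2)
       = 2.9*0.515 + 0.6*-0.7314 = 1.0548 m
tau1 = m1*g*x_c1 + m2*g*x_c2
     = 3*9.81*0.7468 + 5*9.81*1.0548
     = 21.9785 + 51.7379
     = 73.7163 Nm


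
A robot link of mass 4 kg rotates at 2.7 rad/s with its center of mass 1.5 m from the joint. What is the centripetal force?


F = m * omega^2 * r
= 4 * 2.7^2 * 1.5
= 4 * 7.29 * 1.5
= 43.74 N


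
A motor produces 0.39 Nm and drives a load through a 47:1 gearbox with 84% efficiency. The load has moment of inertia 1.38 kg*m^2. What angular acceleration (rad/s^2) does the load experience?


tau_out = tau_motor * N * eta
= 0.39 * 47 * 0.84 = 15.3972 Nm
alpha = tau_out / I = 15.3972 / 1.38
= 11.1574 rad/s^2


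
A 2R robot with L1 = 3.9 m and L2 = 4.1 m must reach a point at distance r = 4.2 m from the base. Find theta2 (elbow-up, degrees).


cos(theta2) = (r^2 - L1^2 - L2^2) / (2*L1*L2)
cos(theta2) = (17.64 - 15.21 - 16.81) / 31.98
cos(theta2) = -0.449656
theta2 = 116.7216 degrees


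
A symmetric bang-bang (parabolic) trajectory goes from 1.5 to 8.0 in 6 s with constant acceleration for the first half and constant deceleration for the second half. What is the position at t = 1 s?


Symmetric rest-to-rest: each phase covers (pf-p0)/2 in time T/2. 0.5*a*(T/2)^2 = (pf-p0)/2 => a = 4*(pf-p0)/T^2
a = 4*(8.0-1.5)/6^2 = 0.7222
t = 1 is in the acceleration phase (t <= T/2).
p = p0 + 0.5*a*t^2 = 1.5 + 0.5*0.7222*1^2
= 1.8611


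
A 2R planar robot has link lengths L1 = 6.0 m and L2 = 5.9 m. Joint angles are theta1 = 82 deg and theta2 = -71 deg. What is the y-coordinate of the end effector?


Convert angles to radians: theta1 = 1.4312, theta2 = -1.2392
y = L1*sin(theta1) + L2*sin(theta1+theta2)
y = 5.9416 + 1.1258
y = 7.0674


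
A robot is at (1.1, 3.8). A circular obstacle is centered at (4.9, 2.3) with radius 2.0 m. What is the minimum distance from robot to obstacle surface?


center_dist = sqrt((1.1-4.9)^2 + (3.8-2.3)^2)
= sqrt(14.44 + 2.25)
= 4.0853
min_dist = center_dist - radius = 4.0853 - 2.0 = 2.0853 m


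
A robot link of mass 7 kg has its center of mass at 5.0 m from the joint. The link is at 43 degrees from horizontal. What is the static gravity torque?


tau = m*g*L*cos(angle)
= 7 * 9.81 * 5.0 * cos(43 deg)
= 7 * 9.81 * 5.0 * 0.7314
= 251.1103 Nm


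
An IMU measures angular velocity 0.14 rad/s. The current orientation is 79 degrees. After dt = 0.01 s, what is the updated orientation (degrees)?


delta_theta = w * dt = 0.14 * 0.01 = 0.0014 rad
= 0.0802 deg
theta_new = 79 + 0.0802 = 79.0802 deg


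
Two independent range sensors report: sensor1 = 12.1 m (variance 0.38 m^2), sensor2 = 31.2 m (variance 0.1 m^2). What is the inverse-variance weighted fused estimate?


w1 = (1/var1) / (1/var1 + 1/var2)
   = 2.6316 / (2.6316 + 10.0) = 0.2083
w2 = 1 - w1 = 0.7917
fused = w1*s1 + w2*s2 = 2.5208 + 24.7
= 27.2208 m


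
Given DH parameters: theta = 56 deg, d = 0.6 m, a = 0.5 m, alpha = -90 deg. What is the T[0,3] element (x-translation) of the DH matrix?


T[0,3] = a * cos(theta)
= 0.5 * cos(56 deg)
= 0.5 * 0.5592
= 0.2796


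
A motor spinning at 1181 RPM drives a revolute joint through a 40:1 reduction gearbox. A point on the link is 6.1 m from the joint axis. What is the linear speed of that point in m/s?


omega_motor = 1181 * 2*pi/60 = 123.674 rad/s
omega_joint = omega_motor / 40 = 3.0919 rad/s
v = omega_joint * r = 3.0919 * 6.1
= 18.8603 m/s


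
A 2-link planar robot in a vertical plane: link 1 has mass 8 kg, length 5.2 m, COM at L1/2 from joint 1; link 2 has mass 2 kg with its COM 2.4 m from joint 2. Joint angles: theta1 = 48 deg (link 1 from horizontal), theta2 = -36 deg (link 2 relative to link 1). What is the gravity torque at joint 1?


Horizontal distance from joint 1 to link-1 COM:
  x_c1 = (L1/2)*cos(t1) = 2.6 * 0.6691 = 1.7397 m
Horizontal distance from joint 1 to link-2 COM:
  x_c2 = L1*cos(t1) + Lc2*cos(t1+t2)
       = 5.2*0.6691 + 2.4*0.9781 = 5.827 m
tau1 = m1*g*x_c1 + m2*g*x_c2
     = 8*9.81*1.7397 + 2*9.81*5.827
     = 136.5348 + 114.3264
     = 250.8612 Nm


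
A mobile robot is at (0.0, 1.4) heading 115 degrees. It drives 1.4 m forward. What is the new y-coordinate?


y_new = y0 + d*sin(theta)
= 1.4 + 1.4*sin(115)
= 1.4 + 1.2688
= 2.6688


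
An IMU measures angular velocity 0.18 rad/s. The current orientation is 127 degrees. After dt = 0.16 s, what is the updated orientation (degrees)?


delta_theta = w * dt = 0.18 * 0.16 = 0.0288 rad
= 1.6501 deg
theta_new = 127 + 1.6501 = 128.6501 deg


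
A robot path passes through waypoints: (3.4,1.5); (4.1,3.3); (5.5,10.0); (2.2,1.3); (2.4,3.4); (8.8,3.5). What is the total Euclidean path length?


Segment lengths:
  seg1 = sqrt((0.7)^2 + (1.8)^2) = 1.9313
  seg2 = sqrt((1.4)^2 + (6.7)^2) = 6.8447
  seg3 = sqrt((-3.3)^2 + (-8.7)^2) = 9.3048
  seg4 = sqrt((0.2)^2 + (2.1)^2) = 2.1095
  seg5 = sqrt((6.4)^2 + (0.1)^2) = 6.4008
Total = 26.5911


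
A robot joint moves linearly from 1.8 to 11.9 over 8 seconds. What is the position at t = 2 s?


s = t/T = 2/8 = 0.25
p(t) = p0 + (pf-p0)*s
= 1.8 + (11.9 - 1.8) * 0.25
= 4.325


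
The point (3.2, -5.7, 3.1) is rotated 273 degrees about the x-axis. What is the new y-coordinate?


Rotation about x-axis: y' = y*cos(theta) - z*sin(theta)
= -5.7 * 0.0523 - 3.1 * -0.9986
= 2.7974


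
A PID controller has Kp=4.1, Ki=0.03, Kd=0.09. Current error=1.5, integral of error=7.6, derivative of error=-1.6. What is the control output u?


u = Kp*e + Ki*int(e) + Kd*de/dt
= 4.1*1.5 + 0.03*7.6 + 0.09*(-1.6)
= 6.15 + 0.228 + -0.144
= 6.234


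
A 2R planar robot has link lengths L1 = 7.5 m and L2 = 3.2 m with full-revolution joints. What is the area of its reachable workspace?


r_max = L1 + L2 = 10.7 m
r_min = |L1 - L2| = 4.3 m
Area = pi*(r_max^2 - r_min^2)
= pi*(114.49 - 18.49)
= pi * 96.0
= 301.5929 m^2


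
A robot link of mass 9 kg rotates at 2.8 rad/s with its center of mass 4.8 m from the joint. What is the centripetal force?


F = m * omega^2 * r
= 9 * 2.8^2 * 4.8
= 9 * 7.84 * 4.8
= 338.688 N


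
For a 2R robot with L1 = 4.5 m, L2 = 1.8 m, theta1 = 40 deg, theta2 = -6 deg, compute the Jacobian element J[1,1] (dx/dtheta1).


J[1,1] = -L1*sin(t1) - L2*sin(t1+t2)
= -4.5*sin(40) - 1.8*sin(34)
= -3.8991


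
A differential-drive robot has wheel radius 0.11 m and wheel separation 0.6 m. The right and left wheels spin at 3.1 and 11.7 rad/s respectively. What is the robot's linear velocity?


vR = r*wR = 0.11*3.1 = 0.341 m/s
vL = r*wL = 0.11*11.7 = 1.287 m/s
v = (vR+vL)/2 = 0.814 m/s
omega = (vR-vL)/L = -1.5767 rad/s
linear velocity = 0.814 m/s


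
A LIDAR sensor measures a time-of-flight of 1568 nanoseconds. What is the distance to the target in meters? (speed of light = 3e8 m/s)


tof = 1568 ns = 1.568e-06 s
dist = c * tof / 2
= 3e8 * 1.568e-06 / 2
= 235.2 m


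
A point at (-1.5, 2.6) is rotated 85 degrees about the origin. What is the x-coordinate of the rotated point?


x' = x*cos(theta) - y*sin(theta)
cos(85 deg) = 0.0872, sin(85 deg) = 0.9962
x' = -1.5 * 0.0872 - 2.6 * 0.9962
= -0.1307 - 2.5901
= -2.7208


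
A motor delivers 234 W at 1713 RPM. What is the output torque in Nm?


omega = 1713 * 2*pi/60 = 179.3849 rad/s
tau = P / omega = 234 / 179.3849
= 1.3045 Nm


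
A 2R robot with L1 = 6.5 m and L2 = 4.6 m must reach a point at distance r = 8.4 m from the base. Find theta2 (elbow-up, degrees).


cos(theta2) = (r^2 - L1^2 - L2^2) / (2*L1*L2)
cos(theta2) = (70.56 - 42.25 - 21.16) / 59.8
cos(theta2) = 0.119565
theta2 = 83.133 degrees


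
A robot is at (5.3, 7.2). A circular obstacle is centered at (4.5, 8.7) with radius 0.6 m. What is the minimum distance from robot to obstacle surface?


center_dist = sqrt((5.3-4.5)^2 + (7.2-8.7)^2)
= sqrt(0.64 + 2.25)
= 1.7
min_dist = center_dist - radius = 1.7 - 0.6 = 1.1 m


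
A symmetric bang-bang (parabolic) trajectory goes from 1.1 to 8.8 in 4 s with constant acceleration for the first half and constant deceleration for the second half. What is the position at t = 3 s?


Symmetric rest-to-rest: each phase covers (pf-p0)/2 in time T/2. 0.5*a*(T/2)^2 = (pf-p0)/2 => a = 4*(pf-p0)/T^2
a = 4*(8.8-1.1)/4^2 = 1.925
t = 3 is in the deceleration phase (t > T/2).
p = pf - 0.5*a*(T-t)^2 = 8.8 - 0.5*1.925*1^2
= 7.8375


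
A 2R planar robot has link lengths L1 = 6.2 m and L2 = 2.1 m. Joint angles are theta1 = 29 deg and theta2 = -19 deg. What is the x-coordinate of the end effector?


Convert angles to radians: theta1 = 0.5061, theta2 = -0.3316
x = L1*cos(theta1) + L2*cos(theta1+theta2)
x = 5.4226 + 2.0681
x = 7.4907


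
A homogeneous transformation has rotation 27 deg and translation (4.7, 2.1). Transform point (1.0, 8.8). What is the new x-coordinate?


x' = cos(theta)*px - sin(theta)*py + tx
= 0.891*1.0 - 0.454*8.8 + 4.7
= 1.5959


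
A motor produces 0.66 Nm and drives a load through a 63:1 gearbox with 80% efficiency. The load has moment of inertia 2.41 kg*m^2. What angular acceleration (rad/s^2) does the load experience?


tau_out = tau_motor * N * eta
= 0.66 * 63 * 0.8 = 33.264 Nm
alpha = tau_out / I = 33.264 / 2.41
= 13.8025 rad/s^2


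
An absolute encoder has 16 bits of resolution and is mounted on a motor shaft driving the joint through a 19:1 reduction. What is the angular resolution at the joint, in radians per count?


counts = 2^16 = 65536
effective counts at joint = 65536 * 19 = 1245184
resolution = 2*pi / 1245184
= 5.0460e-06 rad/count


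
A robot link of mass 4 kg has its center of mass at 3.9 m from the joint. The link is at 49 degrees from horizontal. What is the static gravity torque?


tau = m*g*L*cos(angle)
= 4 * 9.81 * 3.9 * cos(49 deg)
= 4 * 9.81 * 3.9 * 0.6561
= 100.4006 Nm


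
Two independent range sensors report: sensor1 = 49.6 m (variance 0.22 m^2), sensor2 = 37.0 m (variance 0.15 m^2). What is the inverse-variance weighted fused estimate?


w1 = (1/var1) / (1/var1 + 1/var2)
   = 4.5455 / (4.5455 + 6.6667) = 0.4054
w2 = 1 - w1 = 0.5946
fused = w1*s1 + w2*s2 = 20.1081 + 22.0
= 42.1081 m


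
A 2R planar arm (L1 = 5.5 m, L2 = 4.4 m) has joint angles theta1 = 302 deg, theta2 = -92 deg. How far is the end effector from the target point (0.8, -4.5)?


End effector via forward kinematics:
x = L1*cos(t1) + L2*cos(t1+t2) = -0.896
y = L1*sin(t1) + L2*sin(t1+t2) = -6.8643
Distance to target:
d = sqrt((0.8 - -0.896)^2 + (-4.5 - -6.8643)^2)
= sqrt(2.8763 + 5.5897)
= 2.9096 m


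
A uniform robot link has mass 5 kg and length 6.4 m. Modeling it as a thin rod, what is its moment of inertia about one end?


I = (1/3) * m * L^2
= (1/3) * 5 * 6.4^2
= 0.333333 * 5 * 40.96
= 68.2667 kg*m^2


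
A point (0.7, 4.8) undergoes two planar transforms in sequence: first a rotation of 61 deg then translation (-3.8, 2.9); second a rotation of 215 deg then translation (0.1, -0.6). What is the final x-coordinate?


After transform 1:
x1 = cos(61)*0.7 - sin(61)*4.8 + -3.8 = -7.6588
y1 = sin(61)*0.7 + cos(61)*4.8 + 2.9 = 5.8393
After transform 2:
x2 = cos(215)*-7.6588 - sin(215)*5.8393 + 0.1
= 9.723


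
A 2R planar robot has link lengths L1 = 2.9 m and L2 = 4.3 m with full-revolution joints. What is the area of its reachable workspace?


r_max = L1 + L2 = 7.2 m
r_min = |L1 - L2| = 1.4 m
Area = pi*(r_max^2 - r_min^2)
= pi*(51.84 - 1.96)
= pi * 49.88
= 156.7026 m^2


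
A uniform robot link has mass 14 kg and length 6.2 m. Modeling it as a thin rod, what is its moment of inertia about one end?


I = (1/3) * m * L^2
= (1/3) * 14 * 6.2^2
= 0.333333 * 14 * 38.44
= 179.3867 kg*m^2


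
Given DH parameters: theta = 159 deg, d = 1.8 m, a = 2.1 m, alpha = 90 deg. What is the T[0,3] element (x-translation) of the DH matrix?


T[0,3] = a * cos(theta)
= 2.1 * cos(159 deg)
= 2.1 * -0.9336
= -1.9605


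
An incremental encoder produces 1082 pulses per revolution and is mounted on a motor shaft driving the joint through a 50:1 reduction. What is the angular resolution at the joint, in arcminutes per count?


counts per rev = 1082
effective counts at joint = 1082 * 50 = 54100
resolution = 360*60 / 54100
= 0.3993 arcmin/count


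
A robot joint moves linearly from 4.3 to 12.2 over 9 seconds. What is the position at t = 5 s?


s = t/T = 5/9 = 0.5556
p(t) = p0 + (pf-p0)*s
= 4.3 + (12.2 - 4.3) * 0.5556
= 8.6889


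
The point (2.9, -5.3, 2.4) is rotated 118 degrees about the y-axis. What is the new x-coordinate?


Rotation about y-axis: x' = x*cos(theta) + z*sin(theta)
= 2.9 * -0.4695 + 2.4 * 0.8829
= 0.7576


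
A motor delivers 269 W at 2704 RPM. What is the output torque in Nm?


omega = 2704 * 2*pi/60 = 283.1622 rad/s
tau = P / omega = 269 / 283.1622
= 0.95 Nm


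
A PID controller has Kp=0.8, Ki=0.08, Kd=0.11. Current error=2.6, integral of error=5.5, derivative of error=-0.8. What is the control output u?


u = Kp*e + Ki*int(e) + Kd*de/dt
= 0.8*2.6 + 0.08*5.5 + 0.11*(-0.8)
= 2.08 + 0.44 + -0.088
= 2.432


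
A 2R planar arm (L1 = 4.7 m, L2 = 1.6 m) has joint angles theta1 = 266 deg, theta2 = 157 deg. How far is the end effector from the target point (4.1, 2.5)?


End effector via forward kinematics:
x = L1*cos(t1) + L2*cos(t1+t2) = 0.3985
y = L1*sin(t1) + L2*sin(t1+t2) = -3.2629
Distance to target:
d = sqrt((4.1 - 0.3985)^2 + (2.5 - -3.2629)^2)
= sqrt(13.7009 + 33.2115)
= 6.8493 m


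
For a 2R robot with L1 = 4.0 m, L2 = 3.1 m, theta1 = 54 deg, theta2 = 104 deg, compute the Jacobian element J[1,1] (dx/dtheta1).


J[1,1] = -L1*sin(t1) - L2*sin(t1+t2)
= -4.0*sin(54) - 3.1*sin(158)
= -4.3973


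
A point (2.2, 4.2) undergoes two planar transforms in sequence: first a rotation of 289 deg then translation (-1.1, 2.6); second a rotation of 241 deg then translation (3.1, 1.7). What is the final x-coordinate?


After transform 1:
x1 = cos(289)*2.2 - sin(289)*4.2 + -1.1 = 3.5874
y1 = sin(289)*2.2 + cos(289)*4.2 + 2.6 = 1.8872
After transform 2:
x2 = cos(241)*3.5874 - sin(241)*1.8872 + 3.1
= 3.0114


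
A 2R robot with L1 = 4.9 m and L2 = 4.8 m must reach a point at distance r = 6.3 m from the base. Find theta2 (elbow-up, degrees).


cos(theta2) = (r^2 - L1^2 - L2^2) / (2*L1*L2)
cos(theta2) = (39.69 - 24.01 - 23.04) / 47.04
cos(theta2) = -0.156463
theta2 = 99.0016 degrees


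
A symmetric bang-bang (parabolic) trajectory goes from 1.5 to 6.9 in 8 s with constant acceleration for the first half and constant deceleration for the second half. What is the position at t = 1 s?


Symmetric rest-to-rest: each phase covers (pf-p0)/2 in time T/2. 0.5*a*(T/2)^2 = (pf-p0)/2 => a = 4*(pf-p0)/T^2
a = 4*(6.9-1.5)/8^2 = 0.3375
t = 1 is in the acceleration phase (t <= T/2).
p = p0 + 0.5*a*t^2 = 1.5 + 0.5*0.3375*1^2
= 1.6687


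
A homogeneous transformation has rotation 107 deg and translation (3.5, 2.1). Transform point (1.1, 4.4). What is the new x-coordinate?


x' = cos(theta)*px - sin(theta)*py + tx
= -0.2924*1.1 - 0.9563*4.4 + 3.5
= -1.0293


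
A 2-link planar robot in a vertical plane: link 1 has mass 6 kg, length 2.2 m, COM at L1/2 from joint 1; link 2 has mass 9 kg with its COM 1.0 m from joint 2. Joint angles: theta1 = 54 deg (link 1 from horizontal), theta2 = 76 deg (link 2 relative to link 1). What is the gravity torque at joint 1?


Horizontal distance from joint 1 to link-1 COM:
  x_c1 = (L1/2)*cos(t1) = 1.1 * 0.5878 = 0.6466 m
Horizontal distance from joint 1 to link-2 COM:
  x_c2 = L1*cos(t1) + Lc2*cos(t1+t2)
       = 2.2*0.5878 + 1.0*-0.6428 = 0.6503 m
tau1 = m1*g*x_c1 + m2*g*x_c2
     = 6*9.81*0.6466 + 9*9.81*0.6503
     = 38.0567 + 57.4185
     = 95.4753 Nm


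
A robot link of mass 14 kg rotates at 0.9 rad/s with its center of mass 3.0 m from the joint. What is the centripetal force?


F = m * omega^2 * r
= 14 * 0.9^2 * 3.0
= 14 * 0.81 * 3.0
= 34.02 N


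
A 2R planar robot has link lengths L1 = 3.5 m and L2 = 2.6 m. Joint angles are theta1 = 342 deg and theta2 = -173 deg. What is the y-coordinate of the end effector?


Convert angles to radians: theta1 = 5.969, theta2 = -3.0194
y = L1*sin(theta1) + L2*sin(theta1+theta2)
y = -1.0816 + 0.4961
y = -0.5855


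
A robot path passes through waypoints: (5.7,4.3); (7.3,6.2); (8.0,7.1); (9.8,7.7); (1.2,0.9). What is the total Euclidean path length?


Segment lengths:
  seg1 = sqrt((1.6)^2 + (1.9)^2) = 2.4839
  seg2 = sqrt((0.7)^2 + (0.9)^2) = 1.1402
  seg3 = sqrt((1.8)^2 + (0.6)^2) = 1.8974
  seg4 = sqrt((-8.6)^2 + (-6.8)^2) = 10.9636
Total = 16.4851


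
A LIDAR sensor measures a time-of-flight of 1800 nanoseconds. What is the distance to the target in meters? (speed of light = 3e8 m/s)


tof = 1800 ns = 1.8e-06 s
dist = c * tof / 2
= 3e8 * 1.8e-06 / 2
= 270.0 m


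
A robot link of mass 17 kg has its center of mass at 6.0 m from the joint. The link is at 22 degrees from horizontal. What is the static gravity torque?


tau = m*g*L*cos(angle)
= 17 * 9.81 * 6.0 * cos(22 deg)
= 17 * 9.81 * 6.0 * 0.9272
= 927.7587 Nm


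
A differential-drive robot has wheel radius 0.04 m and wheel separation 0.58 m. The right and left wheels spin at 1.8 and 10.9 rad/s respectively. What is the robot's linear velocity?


vR = r*wR = 0.04*1.8 = 0.072 m/s
vL = r*wL = 0.04*10.9 = 0.436 m/s
v = (vR+vL)/2 = 0.254 m/s
omega = (vR-vL)/L = -0.6276 rad/s
linear velocity = 0.254 m/s


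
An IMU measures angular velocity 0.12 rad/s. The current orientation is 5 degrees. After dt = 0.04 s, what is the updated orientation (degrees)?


delta_theta = w * dt = 0.12 * 0.04 = 0.0048 rad
= 0.275 deg
theta_new = 5 + 0.275 = 5.275 deg


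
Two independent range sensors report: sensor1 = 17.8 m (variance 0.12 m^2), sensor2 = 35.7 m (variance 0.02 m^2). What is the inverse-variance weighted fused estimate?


w1 = (1/var1) / (1/var1 + 1/var2)
   = 8.3333 / (8.3333 + 50.0) = 0.1429
w2 = 1 - w1 = 0.8571
fused = w1*s1 + w2*s2 = 2.5429 + 30.6
= 33.1429 m


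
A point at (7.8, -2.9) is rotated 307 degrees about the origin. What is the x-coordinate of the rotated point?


x' = x*cos(theta) - y*sin(theta)
cos(307 deg) = 0.6018, sin(307 deg) = -0.7986
x' = 7.8 * 0.6018 - -2.9 * -0.7986
= 4.6942 - 2.316
= 2.3781


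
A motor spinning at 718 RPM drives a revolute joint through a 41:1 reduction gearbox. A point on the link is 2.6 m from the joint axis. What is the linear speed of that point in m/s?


omega_motor = 718 * 2*pi/60 = 75.1888 rad/s
omega_joint = omega_motor / 41 = 1.8339 rad/s
v = omega_joint * r = 1.8339 * 2.6
= 4.7681 m/s


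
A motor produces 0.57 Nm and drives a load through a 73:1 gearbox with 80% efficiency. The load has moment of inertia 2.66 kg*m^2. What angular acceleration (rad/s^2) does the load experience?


tau_out = tau_motor * N * eta
= 0.57 * 73 * 0.8 = 33.288 Nm
alpha = tau_out / I = 33.288 / 2.66
= 12.5143 rad/s^2


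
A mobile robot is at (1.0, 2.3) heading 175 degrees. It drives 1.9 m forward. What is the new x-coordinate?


x_new = x0 + d*cos(theta)
= 1.0 + 1.9*cos(175)
= 1.0 + -1.8928
= -0.8928


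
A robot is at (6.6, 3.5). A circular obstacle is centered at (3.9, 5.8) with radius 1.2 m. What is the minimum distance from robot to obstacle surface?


center_dist = sqrt((6.6-3.9)^2 + (3.5-5.8)^2)
= sqrt(7.29 + 5.29)
= 3.5468
min_dist = center_dist - radius = 3.5468 - 1.2 = 2.3468 m


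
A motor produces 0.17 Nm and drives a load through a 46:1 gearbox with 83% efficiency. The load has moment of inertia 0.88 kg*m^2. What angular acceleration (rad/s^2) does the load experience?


tau_out = tau_motor * N * eta
= 0.17 * 46 * 0.83 = 6.4906 Nm
alpha = tau_out / I = 6.4906 / 0.88
= 7.3757 rad/s^2


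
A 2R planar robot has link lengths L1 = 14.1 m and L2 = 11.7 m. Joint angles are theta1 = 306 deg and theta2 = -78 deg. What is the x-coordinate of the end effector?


Convert angles to radians: theta1 = 5.3407, theta2 = -1.3614
x = L1*cos(theta1) + L2*cos(theta1+theta2)
x = 8.2878 + -7.8288
x = 0.4589


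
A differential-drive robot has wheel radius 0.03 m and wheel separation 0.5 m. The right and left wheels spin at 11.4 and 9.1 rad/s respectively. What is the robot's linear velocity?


vR = r*wR = 0.03*11.4 = 0.342 m/s
vL = r*wL = 0.03*9.1 = 0.273 m/s
v = (vR+vL)/2 = 0.3075 m/s
omega = (vR-vL)/L = 0.138 rad/s
linear velocity = 0.3075 m/s


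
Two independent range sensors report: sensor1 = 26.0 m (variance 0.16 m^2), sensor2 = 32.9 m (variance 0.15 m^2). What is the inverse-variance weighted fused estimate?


w1 = (1/var1) / (1/var1 + 1/var2)
   = 6.25 / (6.25 + 6.6667) = 0.4839
w2 = 1 - w1 = 0.5161
fused = w1*s1 + w2*s2 = 12.5806 + 16.9806
= 29.5613 m


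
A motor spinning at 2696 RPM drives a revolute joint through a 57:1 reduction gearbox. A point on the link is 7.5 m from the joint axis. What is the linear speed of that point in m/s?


omega_motor = 2696 * 2*pi/60 = 282.3245 rad/s
omega_joint = omega_motor / 57 = 4.9531 rad/s
v = omega_joint * r = 4.9531 * 7.5
= 37.148 m/s


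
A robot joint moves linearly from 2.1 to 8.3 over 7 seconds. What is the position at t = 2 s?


s = t/T = 2/7 = 0.2857
p(t) = p0 + (pf-p0)*s
= 2.1 + (8.3 - 2.1) * 0.2857
= 3.8714


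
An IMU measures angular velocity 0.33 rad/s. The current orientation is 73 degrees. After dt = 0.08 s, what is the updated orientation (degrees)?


delta_theta = w * dt = 0.33 * 0.08 = 0.0264 rad
= 1.5126 deg
theta_new = 73 + 1.5126 = 74.5126 deg


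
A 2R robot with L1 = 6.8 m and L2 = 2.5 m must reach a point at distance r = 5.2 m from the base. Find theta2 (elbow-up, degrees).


cos(theta2) = (r^2 - L1^2 - L2^2) / (2*L1*L2)
cos(theta2) = (27.04 - 46.24 - 6.25) / 34.0
cos(theta2) = -0.748529
theta2 = 138.4632 degrees


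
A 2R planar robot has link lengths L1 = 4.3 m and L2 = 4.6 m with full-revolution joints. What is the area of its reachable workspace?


r_max = L1 + L2 = 8.9 m
r_min = |L1 - L2| = 0.3 m
Area = pi*(r_max^2 - r_min^2)
= pi*(79.21 - 0.09)
= pi * 79.12
= 248.5628 m^2


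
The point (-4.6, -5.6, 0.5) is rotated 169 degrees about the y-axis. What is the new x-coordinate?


Rotation about y-axis: x' = x*cos(theta) + z*sin(theta)
= -4.6 * -0.9816 + 0.5 * 0.1908
= 4.6109


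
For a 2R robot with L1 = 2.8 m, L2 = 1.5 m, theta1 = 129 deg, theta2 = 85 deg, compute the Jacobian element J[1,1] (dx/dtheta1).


J[1,1] = -L1*sin(t1) - L2*sin(t1+t2)
= -2.8*sin(129) - 1.5*sin(214)
= -1.3372


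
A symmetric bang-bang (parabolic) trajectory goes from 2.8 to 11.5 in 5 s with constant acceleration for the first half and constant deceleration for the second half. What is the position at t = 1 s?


Symmetric rest-to-rest: each phase covers (pf-p0)/2 in time T/2. 0.5*a*(T/2)^2 = (pf-p0)/2 => a = 4*(pf-p0)/T^2
a = 4*(11.5-2.8)/5^2 = 1.392
t = 1 is in the acceleration phase (t <= T/2).
p = p0 + 0.5*a*t^2 = 2.8 + 0.5*1.392*1^2
= 3.496


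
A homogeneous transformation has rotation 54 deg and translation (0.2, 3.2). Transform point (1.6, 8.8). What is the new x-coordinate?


x' = cos(theta)*px - sin(theta)*py + tx
= 0.5878*1.6 - 0.809*8.8 + 0.2
= -5.9789


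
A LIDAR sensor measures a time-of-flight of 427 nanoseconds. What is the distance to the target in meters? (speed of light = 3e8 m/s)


tof = 427 ns = 4.27e-07 s
dist = c * tof / 2
= 3e8 * 4.27e-07 / 2
= 64.05 m


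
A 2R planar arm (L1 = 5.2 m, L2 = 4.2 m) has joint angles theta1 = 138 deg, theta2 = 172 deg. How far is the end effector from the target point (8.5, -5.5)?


End effector via forward kinematics:
x = L1*cos(t1) + L2*cos(t1+t2) = -1.1646
y = L1*sin(t1) + L2*sin(t1+t2) = 0.2621
Distance to target:
d = sqrt((8.5 - -1.1646)^2 + (-5.5 - 0.2621)^2)
= sqrt(93.4054 + 33.2017)
= 11.252 m


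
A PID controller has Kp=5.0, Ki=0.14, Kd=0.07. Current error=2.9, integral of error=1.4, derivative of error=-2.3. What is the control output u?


u = Kp*e + Ki*int(e) + Kd*de/dt
= 5.0*2.9 + 0.14*1.4 + 0.07*(-2.3)
= 14.5 + 0.196 + -0.161
= 14.535


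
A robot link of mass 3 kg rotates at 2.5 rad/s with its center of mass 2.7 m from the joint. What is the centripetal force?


F = m * omega^2 * r
= 3 * 2.5^2 * 2.7
= 3 * 6.25 * 2.7
= 50.625 N


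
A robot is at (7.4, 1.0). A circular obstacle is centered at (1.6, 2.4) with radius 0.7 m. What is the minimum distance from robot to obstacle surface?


center_dist = sqrt((7.4-1.6)^2 + (1.0-2.4)^2)
= sqrt(33.64 + 1.96)
= 5.9666
min_dist = center_dist - radius = 5.9666 - 0.7 = 5.2666 m


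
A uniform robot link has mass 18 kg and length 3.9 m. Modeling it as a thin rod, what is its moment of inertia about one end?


I = (1/3) * m * L^2
= (1/3) * 18 * 3.9^2
= 0.333333 * 18 * 15.21
= 91.26 kg*m^2


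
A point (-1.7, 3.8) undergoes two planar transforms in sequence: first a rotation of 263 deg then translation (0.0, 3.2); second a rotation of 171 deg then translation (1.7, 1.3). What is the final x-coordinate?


After transform 1:
x1 = cos(263)*-1.7 - sin(263)*3.8 + 0.0 = 3.9789
y1 = sin(263)*-1.7 + cos(263)*3.8 + 3.2 = 4.4242
After transform 2:
x2 = cos(171)*3.9789 - sin(171)*4.4242 + 1.7
= -2.922


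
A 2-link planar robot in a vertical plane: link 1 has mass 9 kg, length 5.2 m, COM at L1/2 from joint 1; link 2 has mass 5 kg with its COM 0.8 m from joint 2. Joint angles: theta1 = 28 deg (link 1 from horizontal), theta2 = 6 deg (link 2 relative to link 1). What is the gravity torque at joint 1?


Horizontal distance from joint 1 to link-1 COM:
  x_c1 = (L1/2)*cos(t1) = 2.6 * 0.8829 = 2.2957 m
Horizontal distance from joint 1 to link-2 COM:
  x_c2 = L1*cos(t1) + Lc2*cos(t1+t2)
       = 5.2*0.8829 + 0.8*0.829 = 5.2546 m
tau1 = m1*g*x_c1 + m2*g*x_c2
     = 9*9.81*2.2957 + 5*9.81*5.2546
     = 202.6842 + 257.736
     = 460.4202 Nm


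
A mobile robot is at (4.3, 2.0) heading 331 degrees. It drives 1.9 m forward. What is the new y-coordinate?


y_new = y0 + d*sin(theta)
= 2.0 + 1.9*sin(331)
= 2.0 + -0.9211
= 1.0789


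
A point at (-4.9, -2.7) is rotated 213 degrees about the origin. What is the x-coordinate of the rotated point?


x' = x*cos(theta) - y*sin(theta)
cos(213 deg) = -0.8387, sin(213 deg) = -0.5446
x' = -4.9 * -0.8387 - -2.7 * -0.5446
= 4.1095 - 1.4705
= 2.639


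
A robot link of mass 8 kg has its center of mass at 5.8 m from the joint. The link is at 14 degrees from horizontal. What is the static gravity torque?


tau = m*g*L*cos(angle)
= 8 * 9.81 * 5.8 * cos(14 deg)
= 8 * 9.81 * 5.8 * 0.9703
= 441.6631 Nm


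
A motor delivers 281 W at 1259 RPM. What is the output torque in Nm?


omega = 1259 * 2*pi/60 = 131.8422 rad/s
tau = P / omega = 281 / 131.8422
= 2.1313 Nm


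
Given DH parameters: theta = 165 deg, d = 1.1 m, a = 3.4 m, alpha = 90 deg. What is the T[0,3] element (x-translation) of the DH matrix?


T[0,3] = a * cos(theta)
= 3.4 * cos(165 deg)
= 3.4 * -0.9659
= -3.2841


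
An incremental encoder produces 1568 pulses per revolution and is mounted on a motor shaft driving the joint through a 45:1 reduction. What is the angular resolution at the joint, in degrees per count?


counts per rev = 1568
effective counts at joint = 1568 * 45 = 70560
resolution = 360 / 70560
= 0.0051 deg/count


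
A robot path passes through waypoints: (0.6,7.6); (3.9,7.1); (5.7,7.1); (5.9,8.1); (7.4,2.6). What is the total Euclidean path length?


Segment lengths:
  seg1 = sqrt((3.3)^2 + (-0.5)^2) = 3.3377
  seg2 = sqrt((1.8)^2 + (0.0)^2) = 1.8
  seg3 = sqrt((0.2)^2 + (1.0)^2) = 1.0198
  seg4 = sqrt((1.5)^2 + (-5.5)^2) = 5.7009
Total = 11.8583


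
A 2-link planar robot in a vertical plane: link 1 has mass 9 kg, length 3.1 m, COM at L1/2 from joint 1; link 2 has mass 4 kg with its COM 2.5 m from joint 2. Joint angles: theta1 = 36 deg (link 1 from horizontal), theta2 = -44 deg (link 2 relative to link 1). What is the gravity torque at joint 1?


Horizontal distance from joint 1 to link-1 COM:
  x_c1 = (L1/2)*cos(t1) = 1.55 * 0.809 = 1.254 m
Horizontal distance from joint 1 to link-2 COM:
  x_c2 = L1*cos(t1) + Lc2*cos(t1+t2)
       = 3.1*0.809 + 2.5*0.9903 = 4.9836 m
tau1 = m1*g*x_c1 + m2*g*x_c2
     = 9*9.81*1.254 + 4*9.81*4.9836
     = 110.7136 + 195.5574
     = 306.2709 Nm


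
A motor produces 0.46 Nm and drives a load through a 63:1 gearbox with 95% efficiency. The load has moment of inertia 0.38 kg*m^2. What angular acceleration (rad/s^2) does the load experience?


tau_out = tau_motor * N * eta
= 0.46 * 63 * 0.95 = 27.531 Nm
alpha = tau_out / I = 27.531 / 0.38
= 72.45 rad/s^2


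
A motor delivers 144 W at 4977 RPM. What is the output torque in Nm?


omega = 4977 * 2*pi/60 = 521.1902 rad/s
tau = P / omega = 144 / 521.1902
= 0.2763 Nm


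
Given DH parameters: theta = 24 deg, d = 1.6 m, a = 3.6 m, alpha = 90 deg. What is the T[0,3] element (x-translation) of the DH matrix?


T[0,3] = a * cos(theta)
= 3.6 * cos(24 deg)
= 3.6 * 0.9135
= 3.2888


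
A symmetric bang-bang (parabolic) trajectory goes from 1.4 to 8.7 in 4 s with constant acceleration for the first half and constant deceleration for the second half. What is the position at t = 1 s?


Symmetric rest-to-rest: each phase covers (pf-p0)/2 in time T/2. 0.5*a*(T/2)^2 = (pf-p0)/2 => a = 4*(pf-p0)/T^2
a = 4*(8.7-1.4)/4^2 = 1.825
t = 1 is in the acceleration phase (t <= T/2).
p = p0 + 0.5*a*t^2 = 1.4 + 0.5*1.825*1^2
= 2.3125


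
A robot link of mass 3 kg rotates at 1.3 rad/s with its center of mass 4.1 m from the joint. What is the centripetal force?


F = m * omega^2 * r
= 3 * 1.3^2 * 4.1
= 3 * 1.69 * 4.1
= 20.787 N


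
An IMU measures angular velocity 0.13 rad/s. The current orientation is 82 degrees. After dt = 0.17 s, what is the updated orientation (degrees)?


delta_theta = w * dt = 0.13 * 0.17 = 0.0221 rad
= 1.2662 deg
theta_new = 82 + 1.2662 = 83.2662 deg


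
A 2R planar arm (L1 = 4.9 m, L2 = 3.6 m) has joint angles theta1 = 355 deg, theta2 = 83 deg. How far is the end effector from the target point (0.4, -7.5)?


End effector via forward kinematics:
x = L1*cos(t1) + L2*cos(t1+t2) = 5.6298
y = L1*sin(t1) + L2*sin(t1+t2) = 3.0943
Distance to target:
d = sqrt((0.4 - 5.6298)^2 + (-7.5 - 3.0943)^2)
= sqrt(27.3512 + 112.2385)
= 11.8148 m


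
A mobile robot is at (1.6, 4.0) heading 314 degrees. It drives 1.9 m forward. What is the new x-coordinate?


x_new = x0 + d*cos(theta)
= 1.6 + 1.9*cos(314)
= 1.6 + 1.3199
= 2.9199


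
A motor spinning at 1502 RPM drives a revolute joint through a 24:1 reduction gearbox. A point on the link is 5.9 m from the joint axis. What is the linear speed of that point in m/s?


omega_motor = 1502 * 2*pi/60 = 157.2891 rad/s
omega_joint = omega_motor / 24 = 6.5537 rad/s
v = omega_joint * r = 6.5537 * 5.9
= 38.6669 m/s


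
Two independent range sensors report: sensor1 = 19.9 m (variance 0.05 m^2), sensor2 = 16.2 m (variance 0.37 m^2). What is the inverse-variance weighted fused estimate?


w1 = (1/var1) / (1/var1 + 1/var2)
   = 20.0 / (20.0 + 2.7027) = 0.881
w2 = 1 - w1 = 0.119
fused = w1*s1 + w2*s2 = 17.531 + 1.9286
= 19.4595 m


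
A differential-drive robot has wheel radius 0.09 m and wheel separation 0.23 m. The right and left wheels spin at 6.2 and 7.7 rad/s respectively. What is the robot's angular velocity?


vR = r*wR = 0.09*6.2 = 0.558 m/s
vL = r*wL = 0.09*7.7 = 0.693 m/s
v = (vR+vL)/2 = 0.6255 m/s
omega = (vR-vL)/L = -0.587 rad/s
angular velocity = -0.587 rad/s


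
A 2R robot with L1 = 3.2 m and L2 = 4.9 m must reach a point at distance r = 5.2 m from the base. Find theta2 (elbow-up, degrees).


cos(theta2) = (r^2 - L1^2 - L2^2) / (2*L1*L2)
cos(theta2) = (27.04 - 10.24 - 24.01) / 31.36
cos(theta2) = -0.229911
theta2 = 103.2918 degrees


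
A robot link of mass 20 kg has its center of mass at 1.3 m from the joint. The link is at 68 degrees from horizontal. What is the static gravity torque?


tau = m*g*L*cos(angle)
= 20 * 9.81 * 1.3 * cos(68 deg)
= 20 * 9.81 * 1.3 * 0.3746
= 95.5472 Nm


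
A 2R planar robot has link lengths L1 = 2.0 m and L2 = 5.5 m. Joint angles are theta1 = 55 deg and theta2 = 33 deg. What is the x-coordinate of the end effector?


Convert angles to radians: theta1 = 0.9599, theta2 = 0.576
x = L1*cos(theta1) + L2*cos(theta1+theta2)
x = 1.1472 + 0.1919
x = 1.3391


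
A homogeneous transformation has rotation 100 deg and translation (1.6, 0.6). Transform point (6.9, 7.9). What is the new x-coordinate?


x' = cos(theta)*px - sin(theta)*py + tx
= -0.1736*6.9 - 0.9848*7.9 + 1.6
= -7.3782


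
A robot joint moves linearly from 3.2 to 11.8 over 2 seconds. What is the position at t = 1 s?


s = t/T = 1/2 = 0.5
p(t) = p0 + (pf-p0)*s
= 3.2 + (11.8 - 3.2) * 0.5
= 7.5


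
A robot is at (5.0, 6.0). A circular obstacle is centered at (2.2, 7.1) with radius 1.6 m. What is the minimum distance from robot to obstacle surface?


center_dist = sqrt((5.0-2.2)^2 + (6.0-7.1)^2)
= sqrt(7.84 + 1.21)
= 3.0083
min_dist = center_dist - radius = 3.0083 - 1.6 = 1.4083 m


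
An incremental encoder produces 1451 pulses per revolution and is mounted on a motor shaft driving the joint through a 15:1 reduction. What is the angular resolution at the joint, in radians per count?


counts per rev = 1451
effective counts at joint = 1451 * 15 = 21765
resolution = 2*pi / 21765
= 2.8868e-04 rad/count


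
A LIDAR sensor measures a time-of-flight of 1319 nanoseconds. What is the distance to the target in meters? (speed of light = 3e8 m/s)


tof = 1319 ns = 1.319e-06 s
dist = c * tof / 2
= 3e8 * 1.319e-06 / 2
= 197.85 m


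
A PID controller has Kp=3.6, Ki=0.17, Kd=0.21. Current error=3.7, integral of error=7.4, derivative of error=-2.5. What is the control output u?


u = Kp*e + Ki*int(e) + Kd*de/dt
= 3.6*3.7 + 0.17*7.4 + 0.21*(-2.5)
= 13.32 + 1.258 + -0.525
= 14.053
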